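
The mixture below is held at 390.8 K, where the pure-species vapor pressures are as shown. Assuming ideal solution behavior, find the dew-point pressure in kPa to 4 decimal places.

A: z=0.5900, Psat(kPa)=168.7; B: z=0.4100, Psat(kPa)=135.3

Pdew = 153.1948 kPa

At the dew point ψ → 1, so Σzᵢ/Kᵢ = 1 with Kᵢ = Pᵢˢᵃᵗ/P ⇒ 1/P = Σzᵢ/Pᵢˢᵃᵗ.
1/P = 0.5900/168.7 + 0.4100/135.3 = 0.0065276 ⇒ P = 153.1948 kPa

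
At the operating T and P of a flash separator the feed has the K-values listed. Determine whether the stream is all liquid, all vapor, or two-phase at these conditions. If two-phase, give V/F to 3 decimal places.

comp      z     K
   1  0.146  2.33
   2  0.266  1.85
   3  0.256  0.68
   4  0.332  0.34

two-phase, V/F = 0.213

ΣzᵢKᵢ = 1.119; Σzᵢ/Kᵢ = 1.559.
Both exceed 1, so a two-phase solution exists.
Let ψ = V/F and solve Σ zᵢ(Kᵢ−1)/(1+ψ(Kᵢ−1)) = 0.
Newton iteration, ψ⁰ = 0.5:
  ψ = 0.500: g = -0.1493, g' = -0.547 → ψ = 0.227
  ψ = 0.227: g = -0.0075, g' = -0.518 → ψ = 0.213
Converged at ψ = 0.213.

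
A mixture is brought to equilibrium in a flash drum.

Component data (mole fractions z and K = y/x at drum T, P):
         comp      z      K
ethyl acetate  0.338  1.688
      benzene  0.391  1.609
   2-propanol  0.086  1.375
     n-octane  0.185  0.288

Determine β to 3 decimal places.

β = 0.842

Rachford–Rice: g(β) = Σ zᵢ(Kᵢ−1)/(1+β(Kᵢ−1)) = 0.
g(0) = ΣzᵢKᵢ − 1 = 0.371 and g(1) = 1 − Σzᵢ/Kᵢ = -0.148, so a root lies in (0, 1).
Newton iteration, β⁰ = 0.42:
  β = 0.420: g = 0.2100, g' = -0.388 → β = 0.961
  β = 0.961: g = -0.1032, g' = -1.063 → β = 0.864
  β = 0.864: g = -0.0159, g' = -0.765 → β = 0.843
  β = 0.843: g = -0.0005, g' = -0.721 → β = 0.842
Converged at β = 0.842.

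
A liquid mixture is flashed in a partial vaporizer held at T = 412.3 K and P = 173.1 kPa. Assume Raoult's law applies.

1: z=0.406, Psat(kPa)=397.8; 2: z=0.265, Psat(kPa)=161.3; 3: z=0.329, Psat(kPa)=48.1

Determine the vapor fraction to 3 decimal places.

Raoult's law: Kᵢ = Pᵢˢᵃᵗ/P = Pᵢˢᵃᵗ/173.1.
  K_1 = 397.8/173.1 = 2.29809, K_2 = 161.3/173.1 = 0.93183, K_3 = 48.1/173.1 = 0.27787
Newton iteration, ψ⁰ = 0.35:
  ψ = 0.350: g = 0.0259, g' = -0.632 → ψ = 0.391
Converged at ψ = 0.391.

ψ = 0.391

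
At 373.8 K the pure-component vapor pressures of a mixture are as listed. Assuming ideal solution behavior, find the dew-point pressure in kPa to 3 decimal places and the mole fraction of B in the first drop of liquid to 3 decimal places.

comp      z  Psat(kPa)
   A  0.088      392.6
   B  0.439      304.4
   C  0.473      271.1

At the dew point ψ → 1, so Σzᵢ/Kᵢ = 1 with Kᵢ = Pᵢˢᵃᵗ/P ⇒ 1/P = Σzᵢ/Pᵢˢᵃᵗ.
1/P = 0.088/392.6 + 0.439/304.4 + 0.473/271.1 = 0.003411 ⇒ P = 293.163 kPa
xᵢ = zᵢP/Pᵢˢᵃᵗ ⇒ x_B = 0.439·293.163/304.4 = 0.423

Pdew = 293.163 kPa, x_B = 0.423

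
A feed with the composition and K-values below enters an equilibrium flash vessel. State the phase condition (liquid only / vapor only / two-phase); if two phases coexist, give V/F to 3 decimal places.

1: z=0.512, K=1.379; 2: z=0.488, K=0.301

liquid only

ΣzᵢKᵢ = 0.853; Σzᵢ/Kᵢ = 1.993.
Since ΣzᵢKᵢ < 1 the mixture is below its bubble point — single liquid phase.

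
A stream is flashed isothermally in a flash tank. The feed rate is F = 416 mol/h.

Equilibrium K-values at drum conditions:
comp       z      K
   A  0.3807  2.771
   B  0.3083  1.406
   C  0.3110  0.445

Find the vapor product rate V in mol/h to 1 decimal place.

Rachford–Rice: g(V/F) = Σ zᵢ(Kᵢ−1)/(1+V/F(Kᵢ−1)) = 0.
Feasibility: ΣzᵢKᵢ = 1.6268, Σzᵢ/Kᵢ = 1.0555 — both > 1, two phases present.
Newton–Raphson from V/F = 0.61:
  V/F = 0.6100: g = 0.16347, g' = -0.5275 → V/F = 0.9199
  V/F = 0.9199: g = -0.00507, g' = -0.5995 → V/F = 0.9114
Converged at V/F = 0.9114.
Then V = V/F·F = 0.9114·416 = 379.1 mol/h and L = F − V = 36.9 mol/h.

V = 379.1 mol/h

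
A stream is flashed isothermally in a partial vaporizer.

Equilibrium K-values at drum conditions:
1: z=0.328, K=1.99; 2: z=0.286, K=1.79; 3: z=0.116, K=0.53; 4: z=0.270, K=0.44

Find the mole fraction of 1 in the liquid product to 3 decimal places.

Let ψ = V/F and solve Σ zᵢ(Kᵢ−1)/(1+ψ(Kᵢ−1)) = 0.
g(0) = ΣzᵢKᵢ − 1 = 0.345 and g(1) = 1 − Σzᵢ/Kᵢ = -0.157, so a root lies in (0, 1).
Iterate (Newton) starting at ψ = 0.5:
  ψ = 0.500: g = 0.0979, g' = -0.443 → ψ = 0.721
  ψ = 0.721: g = -0.0027, g' = -0.479 → ψ = 0.716
  ψ = 0.716: g = -0.0000, g' = -0.477 → ψ = 0.715
Converged at ψ = 0.715.
Compositions from xᵢ = zᵢ/(1+ψ(Kᵢ−1)), yᵢ = Kᵢxᵢ:
  1: x = 0.192, y = 0.382
  2: x = 0.183, y = 0.327
  3: x = 0.175, y = 0.093
  4: x = 0.451, y = 0.198

x_1 = 0.192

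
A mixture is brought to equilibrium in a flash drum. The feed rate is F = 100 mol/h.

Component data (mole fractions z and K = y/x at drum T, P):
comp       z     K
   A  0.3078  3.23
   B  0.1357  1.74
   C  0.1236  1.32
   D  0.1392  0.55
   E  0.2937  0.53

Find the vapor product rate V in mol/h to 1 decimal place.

Let β = V/F and solve Σ zᵢ(Kᵢ−1)/(1+β(Kᵢ−1)) = 0.
Feasibility: ΣzᵢKᵢ = 1.6257, Σzᵢ/Kᵢ = 1.0742 — both > 1, two phases present.
Newton–Raphson from β = 0.5:
  β = 0.5000: g = 0.17066, g' = -0.5490 → β = 0.8109
  β = 0.8109: g = 0.01691, g' = -0.4704 → β = 0.8468
Converged at β = 0.8468.
Then V = β·F = 0.8468·100 = 84.7 mol/h and L = F − V = 15.3 mol/h.

V = 84.7 mol/h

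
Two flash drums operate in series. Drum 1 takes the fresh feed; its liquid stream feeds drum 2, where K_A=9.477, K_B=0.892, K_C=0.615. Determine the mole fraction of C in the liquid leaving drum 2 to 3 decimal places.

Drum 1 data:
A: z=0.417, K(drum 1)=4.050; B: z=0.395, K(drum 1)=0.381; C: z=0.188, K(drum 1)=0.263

Drum 1:
Rachford–Rice: g(ψ₁) = Σ zᵢ(Kᵢ−1)/(1+ψ₁(Kᵢ−1)) = 0.
Feasibility: ΣzᵢKᵢ = 1.889, Σzᵢ/Kᵢ = 1.855 — both > 1, two phases present.
Iterate (Newton) starting at ψ₁ = 0.44:
  ψ₁ = 0.440: g = 0.0020, g' = -1.217 → ψ₁ = 0.442
Converged at ψ₁ = 0.442.
Drum-1 compositions:
  A: x = 0.178, y = 0.720
  B: x = 0.544, y = 0.207
  C: x = 0.279, y = 0.073
Drum-2 feed = drum-1 liquid: z₂ = (0.1777, 0.5436, 0.2787).
Drum 2:
Iterate (Newton) starting at ψ₂ = 0.42:
  ψ₂ = 0.420: g = 0.1408, g' = -0.680 → ψ₂ = 0.627
  ψ₂ = 0.627: g = 0.0340, g' = -0.399 → ψ₂ = 0.712
  ψ₂ = 0.712: g = 0.0025, g' = -0.344 → ψ₂ = 0.720
Converged at ψ₂ = 0.720.
  A: x = 0.025, y = 0.237
  B: x = 0.589, y = 0.526
  C: x = 0.386, y = 0.237

x_C (drum 2) = 0.386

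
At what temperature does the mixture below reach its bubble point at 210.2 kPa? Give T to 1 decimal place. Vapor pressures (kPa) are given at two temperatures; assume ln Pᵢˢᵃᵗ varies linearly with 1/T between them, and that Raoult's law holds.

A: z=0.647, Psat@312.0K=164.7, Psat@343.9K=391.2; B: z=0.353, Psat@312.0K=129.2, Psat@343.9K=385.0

T = 322.3 K

Bubble-point temperature: ΣzᵢPᵢˢᵃᵗ(T) = P. Interpolate ln Pᵢˢᵃᵗ = aᵢ + bᵢ/T.
  T = 312.0 K: ΣzᵢPᵢˢᵃᵗ = 152.17 kPa
  T = 343.9 K: ΣzᵢPᵢˢᵃᵗ = 389.01 kPa
  T = 327.9 K: ΣzᵢPᵢˢᵃᵗ = 248.20 kPa
  T = 319.9 K: ΣzᵢPᵢˢᵃᵗ = 195.15 kPa
  T = 323.9 K: ΣzᵢPᵢˢᵃᵗ = 220.39 kPa
  T = 321.9 K: ΣzᵢPᵢˢᵃᵗ = 207.46 kPa
Interpolating between 321.9 K and 323.9 K gives T ≈ 322.3 K.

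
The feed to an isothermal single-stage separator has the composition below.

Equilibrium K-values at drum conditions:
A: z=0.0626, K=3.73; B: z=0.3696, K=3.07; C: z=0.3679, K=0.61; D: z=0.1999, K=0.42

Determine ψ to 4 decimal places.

Rachford–Rice: g(ψ) = Σ zᵢ(Kᵢ−1)/(1+ψ(Kᵢ−1)) = 0.
Feasibility: ΣzᵢKᵢ = 1.6765, Σzᵢ/Kᵢ = 1.2162 — both > 1, two phases present.
Iterate (Newton) starting at ψ = 0.5:
  ψ = 0.5000: g = 0.10668, g' = -0.6856 → ψ = 0.6556
  ψ = 0.6556: g = 0.00599, g' = -0.6211 → ψ = 0.6653
Converged at ψ = 0.6653.

ψ = 0.6653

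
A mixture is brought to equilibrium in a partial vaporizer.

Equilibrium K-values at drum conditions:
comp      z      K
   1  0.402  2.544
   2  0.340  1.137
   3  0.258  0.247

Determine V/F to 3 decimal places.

Newton–Raphson from V/F = 0.5:
  V/F = 0.500: g = 0.0823, g' = -0.687 → V/F = 0.620
  V/F = 0.620: g = -0.0042, g' = -0.770 → V/F = 0.614
Converged at V/F = 0.614.

V/F = 0.614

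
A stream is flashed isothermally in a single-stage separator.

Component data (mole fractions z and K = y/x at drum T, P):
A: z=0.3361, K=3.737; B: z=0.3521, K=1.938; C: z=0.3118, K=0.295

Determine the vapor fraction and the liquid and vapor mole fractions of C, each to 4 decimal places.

ψ = 0.7762, x_C = 0.6887, y_C = 0.2032

Iterate (Newton) starting at ψ = 0.5:
  ψ = 0.5000: g = 0.27373, g' = -0.9620 → ψ = 0.7845
  ψ = 0.7845: g = -0.00933, g' = -1.1329 → ψ = 0.7763
  ψ = 0.7763: g = -0.00006, g' = -1.1178 → ψ = 0.7762
Converged at ψ = 0.7762.
Compositions from xᵢ = zᵢ/(1+ψ(Kᵢ−1)), yᵢ = Kᵢxᵢ:
  A: x = 0.1076, y = 0.4020
  B: x = 0.2037, y = 0.3949
  C: x = 0.6887, y = 0.2032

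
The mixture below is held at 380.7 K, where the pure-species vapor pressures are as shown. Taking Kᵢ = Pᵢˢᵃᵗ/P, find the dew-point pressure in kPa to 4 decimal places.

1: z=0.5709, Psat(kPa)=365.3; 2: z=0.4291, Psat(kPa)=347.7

Pdew = 357.5342 kPa

At the dew point ψ → 1, so Σzᵢ/Kᵢ = 1 with Kᵢ = Pᵢˢᵃᵗ/P ⇒ 1/P = Σzᵢ/Pᵢˢᵃᵗ.
1/P = 0.5709/365.3 + 0.4291/347.7 = 0.0027969 ⇒ P = 357.5342 kPa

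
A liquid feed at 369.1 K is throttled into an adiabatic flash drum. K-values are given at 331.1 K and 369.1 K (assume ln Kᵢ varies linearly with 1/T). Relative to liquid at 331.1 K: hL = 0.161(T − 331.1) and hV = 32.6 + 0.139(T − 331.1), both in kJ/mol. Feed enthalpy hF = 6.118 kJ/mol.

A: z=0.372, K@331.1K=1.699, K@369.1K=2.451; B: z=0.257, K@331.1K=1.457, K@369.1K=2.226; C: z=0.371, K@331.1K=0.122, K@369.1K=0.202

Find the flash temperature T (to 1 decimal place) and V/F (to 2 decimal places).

Adiabatic flash: solve Rachford–Rice at each trial T, then check hF = ψ·hV(T) + (1−ψ)·hL(T).
  T = 331.1 K: K = (1.699, 1.457, 0.122), RR gives ψ = 0.097, H_out = 3.157 kJ/mol
  T = 369.1 K: K = (2.451, 2.226, 0.202), RR gives ψ = 0.514, H_out = 22.460 kJ/mol
  T = 350.1 K: K = (2.061, 1.822, 0.159), RR gives ψ = 0.361, H_out = 14.689 kJ/mol
  T = 340.6 K: K = (1.876, 1.634, 0.140), RR gives ψ = 0.252, H_out = 9.699 kJ/mol
  T = 335.9 K: K = (1.788, 1.545, 0.131), RR gives ψ = 0.183, H_out = 6.723 kJ/mol
  T = 333.5 K: K = (1.743, 1.501, 0.126), RR gives ψ = 0.142, H_out = 5.018 kJ/mol
Linear interpolation between T = 333.5 (H_out = 5.018) and T = 335.9 (H_out = 6.723) on hF = 6.118 gives T ≈ 335.0 K, at which ψ = 0.17.

T = 335.0 K, V/F = 0.17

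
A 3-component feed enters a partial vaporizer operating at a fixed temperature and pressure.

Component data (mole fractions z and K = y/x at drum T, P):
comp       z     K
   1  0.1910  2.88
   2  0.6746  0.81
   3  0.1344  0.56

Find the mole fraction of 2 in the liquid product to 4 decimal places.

Let β = V/F and solve Σ zᵢ(Kᵢ−1)/(1+β(Kᵢ−1)) = 0.
Check two-phase: ΣzᵢKᵢ = 1.1718 > 1 and Σzᵢ/Kᵢ = 1.1392 > 1, so g(0) = 0.1718 > 0 and g(1) = -0.1392 < 0.
Newton–Raphson from β = 0.5:
  β = 0.5000: g = -0.03235, g' = -0.2519 → β = 0.3716
  β = 0.3716: g = 0.00280, g' = -0.2994 → β = 0.3809
  β = 0.3809: g = 0.00002, g' = -0.2951 → β = 0.3810
Converged at β = 0.3810.
Compositions from xᵢ = zᵢ/(1+β(Kᵢ−1)), yᵢ = Kᵢxᵢ:
  1: x = 0.1113, y = 0.3205
  2: x = 0.7272, y = 0.5891
  3: x = 0.1615, y = 0.0904

x_2 = 0.7272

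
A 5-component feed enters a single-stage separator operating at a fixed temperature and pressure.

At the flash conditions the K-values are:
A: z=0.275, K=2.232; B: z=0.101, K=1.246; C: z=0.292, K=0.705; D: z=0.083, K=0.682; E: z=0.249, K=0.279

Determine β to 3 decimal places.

β = 0.132

Iterate (Newton) starting at β = 0.5:
  β = 0.500: g = -0.1814, g' = -0.528 → β = 0.156
  β = 0.156: g = -0.0125, g' = -0.501 → β = 0.132
Converged at β = 0.132.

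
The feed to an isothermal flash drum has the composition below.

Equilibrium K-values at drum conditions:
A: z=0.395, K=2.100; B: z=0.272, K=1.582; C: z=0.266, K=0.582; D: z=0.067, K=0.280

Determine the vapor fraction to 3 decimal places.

Material balance + equilibrium reduce to Σ zᵢ(Kᵢ−1)/(1+ψ(Kᵢ−1)) = 0.
g(0) = ΣzᵢKᵢ − 1 = 0.433 and g(1) = 1 − Σzᵢ/Kᵢ = -0.056, so a root lies in (0, 1).
Newton iteration, ψ⁰ = 0.5:
  ψ = 0.500: g = 0.1870, g' = -0.413 → ψ = 0.952
  ψ = 0.952: g = -0.0242, g' = -0.632 → ψ = 0.914
  ψ = 0.914: g = -0.0011, g' = -0.577 → ψ = 0.912
Converged at ψ = 0.912.

ψ = 0.912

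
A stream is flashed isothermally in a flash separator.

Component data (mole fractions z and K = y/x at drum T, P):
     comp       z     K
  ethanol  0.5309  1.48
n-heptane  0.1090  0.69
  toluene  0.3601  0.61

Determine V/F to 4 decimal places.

V/F = 0.4498

Rachford–Rice: g(V/F) = Σ zᵢ(Kᵢ−1)/(1+V/F(Kᵢ−1)) = 0.
Check two-phase: ΣzᵢKᵢ = 1.0806 > 1 and Σzᵢ/Kᵢ = 1.1070 > 1, so g(0) = 0.0806 > 0 and g(1) = -0.1070 < 0.
Iterate (Newton) starting at V/F = 0.32:
  V/F = 0.3200: g = 0.02293, g' = -0.1763 → V/F = 0.4500
  V/F = 0.4500: g = -0.00004, g' = -0.1774 → V/F = 0.4498
Converged at V/F = 0.4498.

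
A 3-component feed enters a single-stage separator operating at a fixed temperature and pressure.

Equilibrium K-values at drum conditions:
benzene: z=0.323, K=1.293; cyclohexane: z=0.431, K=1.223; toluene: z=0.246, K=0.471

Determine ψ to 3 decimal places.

Rachford–Rice: g(ψ) = Σ zᵢ(Kᵢ−1)/(1+ψ(Kᵢ−1)) = 0.
Check two-phase: ΣzᵢKᵢ = 1.061 > 1 and Σzᵢ/Kᵢ = 1.125 > 1, so g(0) = 0.061 > 0 and g(1) = -0.125 < 0.
Newton iteration, ψ⁰ = 0.5:
  ψ = 0.500: g = -0.0079, g' = -0.166 → ψ = 0.452
  ψ = 0.452: g = -0.0002, g' = -0.158 → ψ = 0.451
Converged at ψ = 0.451.

ψ = 0.451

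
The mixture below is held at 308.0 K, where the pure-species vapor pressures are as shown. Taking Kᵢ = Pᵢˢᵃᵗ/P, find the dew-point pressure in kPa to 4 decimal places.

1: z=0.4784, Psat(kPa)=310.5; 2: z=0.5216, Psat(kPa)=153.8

Pdew = 202.7510 kPa

At the dew point ψ → 1, so Σzᵢ/Kᵢ = 1 with Kᵢ = Pᵢˢᵃᵗ/P ⇒ 1/P = Σzᵢ/Pᵢˢᵃᵗ.
1/P = 0.4784/310.5 + 0.5216/153.8 = 0.0049322 ⇒ P = 202.7510 kPa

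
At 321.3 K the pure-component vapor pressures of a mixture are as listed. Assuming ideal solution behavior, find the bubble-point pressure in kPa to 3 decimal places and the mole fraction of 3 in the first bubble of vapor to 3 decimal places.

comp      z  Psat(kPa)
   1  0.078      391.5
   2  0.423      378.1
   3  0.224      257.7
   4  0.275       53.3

At the bubble point ψ → 0, so ΣzᵢKᵢ = 1 with Kᵢ = Pᵢˢᵃᵗ/P ⇒ P = ΣzᵢPᵢˢᵃᵗ.
P = 0.078·391.5 + 0.423·378.1 + 0.224·257.7 + 0.275·53.3 = 262.856 kPa
yᵢ = zᵢPᵢˢᵃᵗ/P ⇒ y_3 = 0.224·257.7/262.856 = 0.220

Pbub = 262.856 kPa, y_3 = 0.220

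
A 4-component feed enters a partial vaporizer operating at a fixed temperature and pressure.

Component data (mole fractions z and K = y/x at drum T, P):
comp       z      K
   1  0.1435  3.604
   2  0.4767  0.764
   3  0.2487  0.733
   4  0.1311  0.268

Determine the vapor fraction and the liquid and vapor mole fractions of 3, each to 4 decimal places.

ψ = 0.1131, x_3 = 0.2564, y_3 = 0.1880

Rachford–Rice: g(ψ) = Σ zᵢ(Kᵢ−1)/(1+ψ(Kᵢ−1)) = 0.
g(0) = ΣzᵢKᵢ − 1 = 0.0988 and g(1) = 1 − Σzᵢ/Kᵢ = -0.4922, so a root lies in (0, 1).
Newton iteration, ψ⁰ = 0.5:
  ψ = 0.5000: g = -0.19322, g' = -0.4161 → ψ = 0.0357
  ψ = 0.0357: g = 0.06289, g' = -0.9339 → ψ = 0.1030
  ψ = 0.1030: g = 0.00727, g' = -0.7338 → ψ = 0.1129
  ψ = 0.1129: g = 0.00011, g' = -0.7115 → ψ = 0.1131
Converged at ψ = 0.1131.
Compositions from xᵢ = zᵢ/(1+ψ(Kᵢ−1)), yᵢ = Kᵢxᵢ:
  1: x = 0.1109, y = 0.3995
  2: x = 0.4898, y = 0.3742
  3: x = 0.2564, y = 0.1880
  4: x = 0.1429, y = 0.0383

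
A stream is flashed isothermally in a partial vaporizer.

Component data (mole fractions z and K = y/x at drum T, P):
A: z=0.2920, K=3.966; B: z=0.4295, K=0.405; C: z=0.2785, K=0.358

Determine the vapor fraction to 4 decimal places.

Let ψ = V/F and solve Σ zᵢ(Kᵢ−1)/(1+ψ(Kᵢ−1)) = 0.
g(0) = ΣzᵢKᵢ − 1 = 0.4317 and g(1) = 1 − Σzᵢ/Kᵢ = -0.9121, so a root lies in (0, 1).
Iterate (Newton) starting at ψ = 0.42:
  ψ = 0.4200: g = -0.19984, g' = -0.9948 → ψ = 0.2191
  ψ = 0.2191: g = 0.02300, g' = -1.3002 → ψ = 0.2368
  ψ = 0.2368: g = 0.00043, g' = -1.2520 → ψ = 0.2371
Converged at ψ = 0.2371.

ψ = 0.2371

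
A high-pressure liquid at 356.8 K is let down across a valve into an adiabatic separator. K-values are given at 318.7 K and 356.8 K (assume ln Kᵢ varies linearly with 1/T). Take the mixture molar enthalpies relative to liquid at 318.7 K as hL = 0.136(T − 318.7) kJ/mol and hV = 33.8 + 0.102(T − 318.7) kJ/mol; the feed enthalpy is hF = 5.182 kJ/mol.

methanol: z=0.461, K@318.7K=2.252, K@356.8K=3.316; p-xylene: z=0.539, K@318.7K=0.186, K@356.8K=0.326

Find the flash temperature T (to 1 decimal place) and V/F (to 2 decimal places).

T = 319.9 K, V/F = 0.15

Adiabatic flash: solve Rachford–Rice at each trial T, then check hF = ψ·hV(T) + (1−ψ)·hL(T).
  T = 318.7 K: K = (2.252, 0.186), RR gives ψ = 0.136, H_out = 4.591 kJ/mol
  T = 356.8 K: K = (3.316, 0.326), RR gives ψ = 0.451, H_out = 19.849 kJ/mol
  T = 337.8 K: K = (2.764, 0.250), RR gives ψ = 0.309, H_out = 12.855 kJ/mol
  T = 328.2 K: K = (2.501, 0.217), RR gives ψ = 0.229, H_out = 8.970 kJ/mol
  T = 323.4 K: K = (2.374, 0.201), RR gives ψ = 0.184, H_out = 6.844 kJ/mol
  T = 321.0 K: K = (2.311, 0.193), RR gives ψ = 0.160, H_out = 5.718 kJ/mol
Linear interpolation between T = 318.7 (H_out = 4.591) and T = 321.0 (H_out = 5.718) on hF = 5.182 gives T ≈ 319.9 K, at which ψ = 0.15.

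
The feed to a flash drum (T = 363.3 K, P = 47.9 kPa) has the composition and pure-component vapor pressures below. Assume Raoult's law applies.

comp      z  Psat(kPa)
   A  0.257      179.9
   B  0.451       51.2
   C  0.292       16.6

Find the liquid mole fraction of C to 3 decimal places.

Raoult's law: Kᵢ = Pᵢˢᵃᵗ/P = Pᵢˢᵃᵗ/47.9.
  K_A = 179.9/47.9 = 3.75574, K_B = 51.2/47.9 = 1.06889, K_C = 16.6/47.9 = 0.34656
Material balance + equilibrium reduce to Σ zᵢ(Kᵢ−1)/(1+V/F(Kᵢ−1)) = 0.
Feasibility: ΣzᵢKᵢ = 1.548, Σzᵢ/Kᵢ = 1.333 — both > 1, two phases present.
Newton–Raphson from V/F = 0.5:
  V/F = 0.500: g = 0.0445, g' = -0.622 → V/F = 0.571
  V/F = 0.571: g = 0.0004, g' = -0.614 → V/F = 0.572
Converged at V/F = 0.572.
Compositions from xᵢ = zᵢ/(1+V/F(Kᵢ−1)), yᵢ = Kᵢxᵢ:
  A: x = 0.100, y = 0.375
  B: x = 0.434, y = 0.464
  C: x = 0.466, y = 0.162

x_C = 0.466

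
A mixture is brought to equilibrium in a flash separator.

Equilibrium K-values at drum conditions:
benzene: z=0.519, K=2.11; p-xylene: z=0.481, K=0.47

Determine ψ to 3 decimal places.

ψ = 0.546

Newton–Raphson from ψ = 0.56:
  ψ = 0.560: g = -0.0073, g' = -0.516 → ψ = 0.546
Converged at ψ = 0.546.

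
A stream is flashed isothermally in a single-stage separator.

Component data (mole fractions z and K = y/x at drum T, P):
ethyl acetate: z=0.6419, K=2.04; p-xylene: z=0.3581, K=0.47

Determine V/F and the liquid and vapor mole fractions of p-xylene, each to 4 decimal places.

Rachford–Rice: g(V/F) = Σ zᵢ(Kᵢ−1)/(1+V/F(Kᵢ−1)) = 0.
Check two-phase: ΣzᵢKᵢ = 1.4778 > 1 and Σzᵢ/Kᵢ = 1.0766 > 1, so g(0) = 0.4778 > 0 and g(1) = -0.0766 < 0.
Binary case is linear: z₁(K₁−1)(1+V/F(K₂−1)) + z₂(K₂−1)(1+V/F(K₁−1)) = 0
⇒ V/F = [z₁(K₁−1)+z₂(K₂−1)] / [−(K₁−1)(K₂−1)] = 0.47778/0.55120 = 0.8668
Compositions from xᵢ = zᵢ/(1+V/F(Kᵢ−1)), yᵢ = Kᵢxᵢ:
  ethyl acetate: x = 0.3376, y = 0.6887
  p-xylene: x = 0.6624, y = 0.3113

V/F = 0.8668, x_p-xylene = 0.6624, y_p-xylene = 0.3113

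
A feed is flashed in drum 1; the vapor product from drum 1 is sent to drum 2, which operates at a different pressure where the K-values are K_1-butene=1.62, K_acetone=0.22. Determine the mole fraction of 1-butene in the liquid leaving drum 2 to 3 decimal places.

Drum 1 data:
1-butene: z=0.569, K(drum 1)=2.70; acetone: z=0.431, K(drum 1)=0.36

x_1-butene (drum 2) = 0.557

Drum 1:
Let ψ₁ = V/F and solve Σ zᵢ(Kᵢ−1)/(1+ψ₁(Kᵢ−1)) = 0.
g(0) = ΣzᵢKᵢ − 1 = 0.691 and g(1) = 1 − Σzᵢ/Kᵢ = -0.408, so a root lies in (0, 1).
Binary case is linear: z₁(K₁−1)(1+ψ₁(K₂−1)) + z₂(K₂−1)(1+ψ₁(K₁−1)) = 0
⇒ ψ₁ = [z₁(K₁−1)+z₂(K₂−1)] / [−(K₁−1)(K₂−1)] = 0.6915/1.0880 = 0.636
Drum-1 compositions:
  1-butene: x = 0.274, y = 0.738
  acetone: x = 0.726, y = 0.262
Drum-2 feed = drum-1 vapor: z₂ = (0.7385, 0.2615).
Drum 2:
Newton iteration, ψ₂⁰ = 0.5:
  ψ₂ = 0.500: g = 0.0151, g' = -0.593 → ψ₂ = 0.525
Converged at ψ₂ = 0.525.
  1-butene: x = 0.557, y = 0.903
  acetone: x = 0.443, y = 0.097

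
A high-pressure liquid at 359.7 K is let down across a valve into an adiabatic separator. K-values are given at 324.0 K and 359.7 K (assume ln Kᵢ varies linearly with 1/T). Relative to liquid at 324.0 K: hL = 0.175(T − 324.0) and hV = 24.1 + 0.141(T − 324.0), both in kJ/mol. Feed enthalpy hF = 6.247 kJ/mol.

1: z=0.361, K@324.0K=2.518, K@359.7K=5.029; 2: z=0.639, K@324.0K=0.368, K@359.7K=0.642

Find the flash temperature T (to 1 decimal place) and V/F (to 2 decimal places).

T = 328.1 K, V/F = 0.23

Adiabatic flash: solve Rachford–Rice at each trial T, then check hF = ψ·hV(T) + (1−ψ)·hL(T).
  T = 324.0 K: K = (2.518, 0.368), RR gives ψ = 0.150, H_out = 3.621 kJ/mol
  T = 359.7 K: K = (5.029, 0.642), RR gives ψ = 0.850, H_out = 25.696 kJ/mol
  T = 341.9 K: K = (3.627, 0.494), RR gives ψ = 0.470, H_out = 14.163 kJ/mol
  T = 332.9 K: K = (3.034, 0.428), RR gives ψ = 0.316, H_out = 9.087 kJ/mol
  T = 328.4 K: K = (2.764, 0.397), RR gives ψ = 0.236, H_out = 6.428 kJ/mol
  T = 326.2 K: K = (2.639, 0.382), RR gives ψ = 0.194, H_out = 5.058 kJ/mol
Linear interpolation between T = 326.2 (H_out = 5.058) and T = 328.4 (H_out = 6.428) on hF = 6.247 gives T ≈ 328.1 K, at which ψ = 0.23.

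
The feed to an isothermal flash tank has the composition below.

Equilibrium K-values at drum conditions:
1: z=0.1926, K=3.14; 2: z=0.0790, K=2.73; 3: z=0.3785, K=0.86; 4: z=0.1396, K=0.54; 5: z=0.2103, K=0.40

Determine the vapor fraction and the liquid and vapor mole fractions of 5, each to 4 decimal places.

ψ = 0.4038, x_5 = 0.2775, y_5 = 0.1110

Material balance + equilibrium reduce to Σ zᵢ(Kᵢ−1)/(1+ψ(Kᵢ−1)) = 0.
g(0) = ΣzᵢKᵢ − 1 = 0.3054 and g(1) = 1 − Σzᵢ/Kᵢ = -0.3147, so a root lies in (0, 1).
Iterate (Newton) starting at ψ = 0.5:
  ψ = 0.5000: g = -0.04824, g' = -0.4867 → ψ = 0.4009
  ψ = 0.4009: g = 0.00152, g' = -0.5220 → ψ = 0.4038
Converged at ψ = 0.4038.
Compositions from xᵢ = zᵢ/(1+ψ(Kᵢ−1)), yᵢ = Kᵢxᵢ:
  1: x = 0.1033, y = 0.3244
  2: x = 0.0465, y = 0.1270
  3: x = 0.4012, y = 0.3450
  4: x = 0.1714, y = 0.0926
  5: x = 0.2775, y = 0.1110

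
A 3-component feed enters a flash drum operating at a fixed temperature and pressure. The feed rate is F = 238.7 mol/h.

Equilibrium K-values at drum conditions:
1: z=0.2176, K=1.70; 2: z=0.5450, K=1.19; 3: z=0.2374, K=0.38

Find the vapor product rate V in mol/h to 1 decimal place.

Iterate (Newton) starting at ψ = 0.37:
  ψ = 0.3700: g = 0.02673, g' = -0.2381 → ψ = 0.4823
  ψ = 0.4823: g = -0.00123, g' = -0.2618 → ψ = 0.4775
Converged at ψ = 0.4775.
Then V = ψ·F = 0.4775·238.7 = 114.0 mol/h and L = F − V = 124.7 mol/h.

V = 114.0 mol/h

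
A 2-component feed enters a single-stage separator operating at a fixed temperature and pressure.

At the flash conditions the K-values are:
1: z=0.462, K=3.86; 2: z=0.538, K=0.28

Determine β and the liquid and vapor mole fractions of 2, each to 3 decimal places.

β = 0.454, x_2 = 0.799, y_2 = 0.224

Newton–Raphson from β = 0.5:
  β = 0.500: g = -0.0615, g' = -1.321 → β = 0.453
  β = 0.453: g = 0.0001, g' = -1.331 → β = 0.454
Converged at β = 0.454.
Compositions from xᵢ = zᵢ/(1+β(Kᵢ−1)), yᵢ = Kᵢxᵢ:
  1: x = 0.201, y = 0.776
  2: x = 0.799, y = 0.224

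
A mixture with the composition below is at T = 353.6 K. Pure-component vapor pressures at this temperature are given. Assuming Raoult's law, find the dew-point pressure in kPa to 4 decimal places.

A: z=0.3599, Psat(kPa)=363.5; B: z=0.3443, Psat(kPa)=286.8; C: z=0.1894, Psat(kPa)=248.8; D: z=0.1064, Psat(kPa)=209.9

Pdew = 289.1221 kPa

At the dew point ψ → 1, so Σzᵢ/Kᵢ = 1 with Kᵢ = Pᵢˢᵃᵗ/P ⇒ 1/P = Σzᵢ/Pᵢˢᵃᵗ.
1/P = 0.3599/363.5 + 0.3443/286.8 + 0.1894/248.8 + 0.1064/209.9 = 0.0034587 ⇒ P = 289.1221 kPa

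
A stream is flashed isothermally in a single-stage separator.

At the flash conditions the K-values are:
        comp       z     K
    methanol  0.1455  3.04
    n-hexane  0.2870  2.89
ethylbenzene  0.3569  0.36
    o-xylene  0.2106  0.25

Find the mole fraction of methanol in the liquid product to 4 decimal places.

Material balance + equilibrium reduce to Σ zᵢ(Kᵢ−1)/(1+ψ(Kᵢ−1)) = 0.
Check two-phase: ΣzᵢKᵢ = 1.4529 > 1 and Σzᵢ/Kᵢ = 1.9810 > 1, so g(0) = 0.4529 > 0 and g(1) = -0.9810 < 0.
Newton iteration, ψ⁰ = 0.5:
  ψ = 0.5000: g = -0.16280, g' = -1.0388 → ψ = 0.3433
  ψ = 0.3433: g = -0.00189, g' = -1.0415 → ψ = 0.3415
Converged at ψ = 0.3415.
Compositions from xᵢ = zᵢ/(1+ψ(Kᵢ−1)), yᵢ = Kᵢxᵢ:
  methanol: x = 0.0858, y = 0.2607
  n-hexane: x = 0.1744, y = 0.5041
  ethylbenzene: x = 0.4567, y = 0.1644
  o-xylene: x = 0.2831, y = 0.0708

x_methanol = 0.0858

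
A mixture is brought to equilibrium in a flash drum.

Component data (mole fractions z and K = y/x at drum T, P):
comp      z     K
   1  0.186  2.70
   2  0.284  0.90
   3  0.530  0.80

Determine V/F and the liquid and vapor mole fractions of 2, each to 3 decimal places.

V/F = 0.637, x_2 = 0.303, y_2 = 0.273

Rachford–Rice: g(V/F) = Σ zᵢ(Kᵢ−1)/(1+V/F(Kᵢ−1)) = 0.
g(0) = ΣzᵢKᵢ − 1 = 0.182 and g(1) = 1 − Σzᵢ/Kᵢ = -0.047, so a root lies in (0, 1).
Newton iteration, V/F⁰ = 0.5:
  V/F = 0.500: g = 0.0232, g' = -0.186 → V/F = 0.625
  V/F = 0.625: g = 0.0019, g' = -0.157 → V/F = 0.637
Converged at V/F = 0.637.
Compositions from xᵢ = zᵢ/(1+V/F(Kᵢ−1)), yᵢ = Kᵢxᵢ:
  1: x = 0.089, y = 0.241
  2: x = 0.303, y = 0.273
  3: x = 0.607, y = 0.486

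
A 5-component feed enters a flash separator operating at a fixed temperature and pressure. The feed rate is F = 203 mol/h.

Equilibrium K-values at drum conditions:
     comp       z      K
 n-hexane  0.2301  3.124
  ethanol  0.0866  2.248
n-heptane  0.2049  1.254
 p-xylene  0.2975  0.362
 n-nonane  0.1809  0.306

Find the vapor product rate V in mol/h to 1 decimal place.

Rachford–Rice: g(V/F) = Σ zᵢ(Kᵢ−1)/(1+V/F(Kᵢ−1)) = 0.
Check two-phase: ΣzᵢKᵢ = 1.3335 > 1 and Σzᵢ/Kᵢ = 1.6886 > 1, so g(0) = 0.3335 > 0 and g(1) = -0.6886 < 0.
Newton–Raphson from V/F = 0.5:
  V/F = 0.5000: g = -0.12123, g' = -0.7711 → V/F = 0.3428
  V/F = 0.3428: g = -0.00129, g' = -0.7733 → V/F = 0.3411
Converged at V/F = 0.3411.
Then V = V/F·F = 0.3411·203 = 69.3 mol/h and L = F − V = 133.7 mol/h.

V = 69.3 mol/h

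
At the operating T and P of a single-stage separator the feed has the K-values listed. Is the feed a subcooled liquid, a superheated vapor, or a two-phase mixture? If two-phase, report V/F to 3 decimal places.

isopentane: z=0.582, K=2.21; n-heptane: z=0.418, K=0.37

ΣzᵢKᵢ = 1.441; Σzᵢ/Kᵢ = 1.393.
Both exceed 1, so a two-phase solution exists.
Binary case is linear: z₁(K₁−1)(1+ψ(K₂−1)) + z₂(K₂−1)(1+ψ(K₁−1)) = 0
⇒ ψ = [z₁(K₁−1)+z₂(K₂−1)] / [−(K₁−1)(K₂−1)] = 0.4409/0.7623 = 0.578

two-phase, V/F = 0.578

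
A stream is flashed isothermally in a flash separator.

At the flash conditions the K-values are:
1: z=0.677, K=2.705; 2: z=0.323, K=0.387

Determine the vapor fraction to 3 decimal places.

Material balance + equilibrium reduce to Σ zᵢ(Kᵢ−1)/(1+ψ(Kᵢ−1)) = 0.
Check two-phase: ΣzᵢKᵢ = 1.956 > 1 and Σzᵢ/Kᵢ = 1.085 > 1, so g(0) = 0.956 > 0 and g(1) = -0.085 < 0.
Binary case is linear: z₁(K₁−1)(1+ψ(K₂−1)) + z₂(K₂−1)(1+ψ(K₁−1)) = 0
⇒ ψ = [z₁(K₁−1)+z₂(K₂−1)] / [−(K₁−1)(K₂−1)] = 0.9563/1.0452 = 0.915

ψ = 0.915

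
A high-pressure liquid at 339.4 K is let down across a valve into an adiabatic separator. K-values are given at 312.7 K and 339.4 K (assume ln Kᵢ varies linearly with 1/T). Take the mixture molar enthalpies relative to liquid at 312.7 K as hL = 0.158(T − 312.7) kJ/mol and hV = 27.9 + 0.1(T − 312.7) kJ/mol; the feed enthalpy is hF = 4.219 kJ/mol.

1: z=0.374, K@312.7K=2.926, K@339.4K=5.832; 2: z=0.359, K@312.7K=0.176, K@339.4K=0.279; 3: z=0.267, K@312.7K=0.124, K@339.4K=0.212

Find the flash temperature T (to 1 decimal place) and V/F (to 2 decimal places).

T = 314.4 K, V/F = 0.14

Adiabatic flash: solve Rachford–Rice at each trial T, then check hF = ψ·hV(T) + (1−ψ)·hL(T).
  T = 312.7 K: K = (2.926, 0.176, 0.124), RR gives ψ = 0.117, H_out = 3.262 kJ/mol
  T = 339.4 K: K = (5.832, 0.279, 0.212), RR gives ψ = 0.369, H_out = 13.943 kJ/mol
  T = 326.0 K: K = (4.184, 0.224, 0.164), RR gives ψ = 0.270, H_out = 9.415 kJ/mol
  T = 319.4 K: K = (3.517, 0.199, 0.143), RR gives ψ = 0.205, H_out = 6.687 kJ/mol
  T = 316.0 K: K = (3.207, 0.187, 0.133), RR gives ψ = 0.164, H_out = 5.056 kJ/mol
  T = 314.4 K: K = (3.068, 0.182, 0.129), RR gives ψ = 0.142, H_out = 4.216 kJ/mol
Linear interpolation between T = 314.4 (H_out = 4.216) and T = 316.0 (H_out = 5.056) on hF = 4.219 gives T ≈ 314.4 K, at which ψ = 0.14.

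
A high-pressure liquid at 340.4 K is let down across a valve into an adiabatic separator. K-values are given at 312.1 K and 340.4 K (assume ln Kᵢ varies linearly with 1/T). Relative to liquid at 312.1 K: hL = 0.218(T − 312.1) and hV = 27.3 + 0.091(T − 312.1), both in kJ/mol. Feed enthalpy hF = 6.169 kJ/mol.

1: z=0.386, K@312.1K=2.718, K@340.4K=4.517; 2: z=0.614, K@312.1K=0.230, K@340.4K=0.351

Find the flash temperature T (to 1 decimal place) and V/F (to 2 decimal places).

Adiabatic flash: solve Rachford–Rice at each trial T, then check hF = ψ·hV(T) + (1−ψ)·hL(T).
  T = 312.1 K: K = (2.718, 0.230), RR gives ψ = 0.144, H_out = 3.929 kJ/mol
  T = 340.4 K: K = (4.517, 0.351), RR gives ψ = 0.420, H_out = 16.130 kJ/mol
  T = 326.2 K: K = (3.540, 0.287), RR gives ψ = 0.299, H_out = 10.707 kJ/mol
  T = 319.1 K: K = (3.108, 0.257), RR gives ψ = 0.228, H_out = 7.556 kJ/mol
  T = 315.6 K: K = (2.909, 0.243), RR gives ψ = 0.188, H_out = 5.823 kJ/mol
  T = 317.4 K: K = (3.010, 0.250), RR gives ψ = 0.209, H_out = 6.732 kJ/mol
Linear interpolation between T = 315.6 (H_out = 5.823) and T = 317.4 (H_out = 6.732) on hF = 6.169 gives T ≈ 316.3 K, at which ψ = 0.20.

T = 316.3 K, V/F = 0.20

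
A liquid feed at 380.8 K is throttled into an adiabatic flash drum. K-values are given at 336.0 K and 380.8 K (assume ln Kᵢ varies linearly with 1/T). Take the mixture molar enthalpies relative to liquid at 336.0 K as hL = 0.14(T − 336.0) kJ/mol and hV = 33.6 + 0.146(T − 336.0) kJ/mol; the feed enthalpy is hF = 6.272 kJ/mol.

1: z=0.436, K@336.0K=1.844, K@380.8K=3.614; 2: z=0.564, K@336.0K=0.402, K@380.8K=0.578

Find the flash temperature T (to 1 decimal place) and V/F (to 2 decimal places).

Adiabatic flash: solve Rachford–Rice at each trial T, then check hF = ψ·hV(T) + (1−ψ)·hL(T).
  T = 336.0 K: K = (1.844, 0.402), RR gives ψ = 0.061, H_out = 2.045 kJ/mol
  T = 380.8 K: K = (3.614, 0.578), RR gives ψ = 0.817, H_out = 33.957 kJ/mol
  T = 358.4 K: K = (2.636, 0.488), RR gives ψ = 0.506, H_out = 20.210 kJ/mol
  T = 347.2 K: K = (2.218, 0.444), RR gives ψ = 0.321, H_out = 12.378 kJ/mol
  T = 341.6 K: K = (2.025, 0.423), RR gives ψ = 0.205, H_out = 7.691 kJ/mol
  T = 338.8 K: K = (1.933, 0.412), RR gives ψ = 0.138, H_out = 5.019 kJ/mol
  T = 340.2 K: K = (1.979, 0.418), RR gives ψ = 0.172, H_out = 6.388 kJ/mol
Linear interpolation between T = 338.8 (H_out = 5.019) and T = 340.2 (H_out = 6.388) on hF = 6.272 gives T ≈ 340.1 K, at which ψ = 0.17.

T = 340.1 K, V/F = 0.17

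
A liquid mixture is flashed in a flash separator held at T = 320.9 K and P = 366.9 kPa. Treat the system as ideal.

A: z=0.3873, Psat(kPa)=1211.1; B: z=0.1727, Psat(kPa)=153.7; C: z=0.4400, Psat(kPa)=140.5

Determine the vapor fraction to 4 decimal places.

Raoult's law: Kᵢ = Pᵢˢᵃᵗ/P = Pᵢˢᵃᵗ/366.9.
  K_A = 1211.1/366.9 = 3.300899, K_B = 153.7/366.9 = 0.418915, K_C = 140.5/366.9 = 0.382938
Material balance + equilibrium reduce to Σ zᵢ(Kᵢ−1)/(1+ψ(Kᵢ−1)) = 0.
Feasibility: ΣzᵢKᵢ = 1.5193, Σzᵢ/Kᵢ = 1.6786 — both > 1, two phases present.
Newton iteration, ψ⁰ = 0.52:
  ψ = 0.5200: g = -0.13788, g' = -0.9080 → ψ = 0.3681
  ψ = 0.3681: g = 0.00348, g' = -0.9759 → ψ = 0.3717
Converged at ψ = 0.3717.

ψ = 0.3717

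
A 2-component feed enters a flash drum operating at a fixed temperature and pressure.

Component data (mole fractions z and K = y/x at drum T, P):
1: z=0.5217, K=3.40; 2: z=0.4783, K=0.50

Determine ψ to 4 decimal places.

ψ = 0.8441

Let ψ = V/F and solve Σ zᵢ(Kᵢ−1)/(1+ψ(Kᵢ−1)) = 0.
g(0) = ΣzᵢKᵢ − 1 = 1.0129 and g(1) = 1 − Σzᵢ/Kᵢ = -0.1100, so a root lies in (0, 1).
Newton iteration, ψ⁰ = 0.47:
  ψ = 0.4700: g = 0.27577, g' = -0.8679 → ψ = 0.7877
  ψ = 0.7877: g = 0.03861, g' = -0.6851 → ψ = 0.8441
Converged at ψ = 0.8441.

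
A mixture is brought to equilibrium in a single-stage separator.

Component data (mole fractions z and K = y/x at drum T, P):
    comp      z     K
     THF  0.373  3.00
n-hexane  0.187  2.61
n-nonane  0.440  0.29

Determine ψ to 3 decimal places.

ψ = 0.552

Let ψ = V/F and solve Σ zᵢ(Kᵢ−1)/(1+ψ(Kᵢ−1)) = 0.
g(0) = ΣzᵢKᵢ − 1 = 0.735 and g(1) = 1 − Σzᵢ/Kᵢ = -0.713, so a root lies in (0, 1).
Newton iteration, ψ⁰ = 0.34:
  ψ = 0.340: g = 0.2268, g' = -1.116 → ψ = 0.543
  ψ = 0.543: g = 0.0097, g' = -1.068 → ψ = 0.552
Converged at ψ = 0.552.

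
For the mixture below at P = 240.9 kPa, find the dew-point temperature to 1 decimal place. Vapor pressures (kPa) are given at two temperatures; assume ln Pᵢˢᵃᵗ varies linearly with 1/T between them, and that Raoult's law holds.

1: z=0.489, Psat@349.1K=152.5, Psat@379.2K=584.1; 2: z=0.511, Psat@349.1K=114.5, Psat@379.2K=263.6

T = 366.5 K

Dew-point temperature: Σzᵢ·P/Pᵢˢᵃᵗ(T) = 1. Interpolate ln Pᵢˢᵃᵗ = aᵢ + bᵢ/T.
  T = 349.1 K: ΣzᵢP/Pᵢˢᵃᵗ = 1.8476
  T = 379.2 K: ΣzᵢP/Pᵢˢᵃᵗ = 0.6687
  T = 364.1 K: ΣzᵢP/Pᵢˢᵃᵗ = 1.0822
  T = 371.6 K: ΣzᵢP/Pᵢˢᵃᵗ = 0.8465
  T = 367.9 K: ΣzᵢP/Pᵢˢᵃᵗ = 0.9539
  T = 366.0 K: ΣzᵢP/Pᵢˢᵃᵗ = 1.0156
Interpolating between 366.0 K and 367.9 K gives T ≈ 366.5 K.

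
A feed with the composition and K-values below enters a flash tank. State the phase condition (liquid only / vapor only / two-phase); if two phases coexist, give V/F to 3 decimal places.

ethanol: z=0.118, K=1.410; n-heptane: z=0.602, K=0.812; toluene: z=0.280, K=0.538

liquid only

ΣzᵢKᵢ = 0.806; Σzᵢ/Kᵢ = 1.346.
Since ΣzᵢKᵢ < 1 the mixture is below its bubble point — single liquid phase.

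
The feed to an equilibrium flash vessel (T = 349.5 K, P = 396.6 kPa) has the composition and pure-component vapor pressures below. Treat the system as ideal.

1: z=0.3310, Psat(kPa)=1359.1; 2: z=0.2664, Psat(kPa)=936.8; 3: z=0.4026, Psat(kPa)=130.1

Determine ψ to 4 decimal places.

Raoult's law: Kᵢ = Pᵢˢᵃᵗ/P = Pᵢˢᵃᵗ/396.6.
  K_1 = 1359.1/396.6 = 3.426878, K_2 = 936.8/396.6 = 2.362078, K_3 = 130.1/396.6 = 0.328038
Rachford–Rice: g(ψ) = Σ zᵢ(Kᵢ−1)/(1+ψ(Kᵢ−1)) = 0.
Feasibility: ΣzᵢKᵢ = 1.8956, Σzᵢ/Kᵢ = 1.4367 — both > 1, two phases present.
Newton–Raphson from ψ = 0.65:
  ψ = 0.6500: g = 0.02380, g' = -1.0056 → ψ = 0.6737
  ψ = 0.6737: g = -0.00019, g' = -1.0220 → ψ = 0.6735
Converged at ψ = 0.6735.

ψ = 0.6735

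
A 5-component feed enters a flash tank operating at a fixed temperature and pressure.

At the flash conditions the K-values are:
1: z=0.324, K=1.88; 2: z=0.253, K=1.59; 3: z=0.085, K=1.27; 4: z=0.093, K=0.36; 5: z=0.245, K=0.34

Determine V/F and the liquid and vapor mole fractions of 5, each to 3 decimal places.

V/F = 0.509, x_5 = 0.369, y_5 = 0.125

Material balance + equilibrium reduce to Σ zᵢ(Kᵢ−1)/(1+V/F(Kᵢ−1)) = 0.
g(0) = ΣzᵢKᵢ − 1 = 0.236 and g(1) = 1 − Σzᵢ/Kᵢ = -0.377, so a root lies in (0, 1).
Iterate (Newton) starting at V/F = 0.5:
  V/F = 0.500: g = 0.0046, g' = -0.498 → V/F = 0.509
Converged at V/F = 0.509.
Compositions from xᵢ = zᵢ/(1+V/F(Kᵢ−1)), yᵢ = Kᵢxᵢ:
  1: x = 0.224, y = 0.421
  2: x = 0.195, y = 0.309
  3: x = 0.075, y = 0.095
  4: x = 0.138, y = 0.050
  5: x = 0.369, y = 0.125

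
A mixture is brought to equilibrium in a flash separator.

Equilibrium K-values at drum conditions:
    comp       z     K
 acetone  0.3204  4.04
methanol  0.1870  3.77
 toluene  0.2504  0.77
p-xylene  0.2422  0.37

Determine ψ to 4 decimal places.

Rachford–Rice: g(ψ) = Σ zᵢ(Kᵢ−1)/(1+ψ(Kᵢ−1)) = 0.
Check two-phase: ΣzᵢKᵢ = 2.2818 > 1 and Σzᵢ/Kᵢ = 1.1087 > 1, so g(0) = 1.2818 > 0 and g(1) = -0.1087 < 0.
Newton–Raphson from ψ = 0.5:
  ψ = 0.5000: g = 0.31587, g' = -0.9403 → ψ = 0.8359
  ψ = 0.8359: g = 0.03764, g' = -0.8160 → ψ = 0.8821
  ψ = 0.8821: g = -0.00067, g' = -0.8473 → ψ = 0.8813
Converged at ψ = 0.8813.

ψ = 0.8813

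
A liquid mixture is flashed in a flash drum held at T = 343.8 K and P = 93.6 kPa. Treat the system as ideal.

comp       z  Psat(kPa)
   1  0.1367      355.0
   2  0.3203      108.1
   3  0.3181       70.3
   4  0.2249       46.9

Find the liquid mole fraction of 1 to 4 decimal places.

Raoult's law: Kᵢ = Pᵢˢᵃᵗ/P = Pᵢˢᵃᵗ/93.6.
  K_1 = 355.0/93.6 = 3.792735, K_2 = 108.1/93.6 = 1.154915, K_3 = 70.3/93.6 = 0.751068, K_4 = 46.9/93.6 = 0.501068
Let ψ = V/F and solve Σ zᵢ(Kᵢ−1)/(1+ψ(Kᵢ−1)) = 0.
Feasibility: ΣzᵢKᵢ = 1.2400, Σzᵢ/Kᵢ = 1.1858 — both > 1, two phases present.
Newton–Raphson from ψ = 0.65:
  ψ = 0.6500: g = -0.07985, g' = -0.2915 → ψ = 0.3761
  ψ = 0.3761: g = 0.00759, g' = -0.3693 → ψ = 0.3967
  ψ = 0.3967: g = 0.00012, g' = -0.3581 → ψ = 0.3970
Converged at ψ = 0.3970.
Compositions from xᵢ = zᵢ/(1+ψ(Kᵢ−1)), yᵢ = Kᵢxᵢ:
  1: x = 0.0648, y = 0.2459
  2: x = 0.3017, y = 0.3485
  3: x = 0.3530, y = 0.2651
  4: x = 0.2804, y = 0.1405

x_1 = 0.0648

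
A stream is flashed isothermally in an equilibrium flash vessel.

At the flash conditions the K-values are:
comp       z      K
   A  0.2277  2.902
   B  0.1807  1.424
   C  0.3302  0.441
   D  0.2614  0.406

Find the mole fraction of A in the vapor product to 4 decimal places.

Rachford–Rice: g(ψ) = Σ zᵢ(Kᵢ−1)/(1+ψ(Kᵢ−1)) = 0.
Feasibility: ΣzᵢKᵢ = 1.1698, Σzᵢ/Kᵢ = 1.5980 — both > 1, two phases present.
Newton iteration, ψ⁰ = 0.5:
  ψ = 0.5000: g = -0.19186, g' = -0.6239 → ψ = 0.1925
  ψ = 0.1925: g = 0.00570, g' = -0.7163 → ψ = 0.2004
  ψ = 0.2004: g = 0.00003, g' = -0.7091 → ψ = 0.2005
Converged at ψ = 0.2005.
Compositions from xᵢ = zᵢ/(1+ψ(Kᵢ−1)), yᵢ = Kᵢxᵢ:
  A: x = 0.1648, y = 0.4784
  B: x = 0.1665, y = 0.2372
  C: x = 0.3719, y = 0.1640
  D: x = 0.2967, y = 0.1205

y_A = 0.4784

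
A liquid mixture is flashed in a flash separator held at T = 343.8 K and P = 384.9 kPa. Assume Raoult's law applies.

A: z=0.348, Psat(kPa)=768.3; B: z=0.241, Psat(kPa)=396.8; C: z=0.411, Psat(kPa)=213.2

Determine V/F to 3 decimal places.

V/F = 0.510

Raoult's law: Kᵢ = Pᵢˢᵃᵗ/P = Pᵢˢᵃᵗ/384.9.
  K_A = 768.3/384.9 = 1.99610, K_B = 396.8/384.9 = 1.03092, K_C = 213.2/384.9 = 0.55391
Material balance + equilibrium reduce to Σ zᵢ(Kᵢ−1)/(1+V/F(Kᵢ−1)) = 0.
g(0) = ΣzᵢKᵢ − 1 = 0.171 and g(1) = 1 − Σzᵢ/Kᵢ = -0.150, so a root lies in (0, 1).
Iterate (Newton) starting at V/F = 0.59:
  V/F = 0.590: g = -0.0232, g' = -0.288 → V/F = 0.509
  V/F = 0.509: g = 0.0000, g' = -0.289 → V/F = 0.510
Converged at V/F = 0.510.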